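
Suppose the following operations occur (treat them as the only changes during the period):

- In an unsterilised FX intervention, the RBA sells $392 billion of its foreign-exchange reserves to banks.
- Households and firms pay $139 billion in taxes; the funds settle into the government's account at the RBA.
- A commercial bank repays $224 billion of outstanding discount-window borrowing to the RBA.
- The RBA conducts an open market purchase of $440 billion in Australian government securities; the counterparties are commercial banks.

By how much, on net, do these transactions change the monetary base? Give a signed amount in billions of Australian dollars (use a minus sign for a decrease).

FX sale $392 billion: RBA balance sheet contracts → −$392B.
Government account inflow $139 billion: reserves shift to a non-base liability → −$139B.
Discount-window repayment $224 billion: RBA balance sheet contracts → −$224B.
OMO purchase (from banks) $440 billion: RBA balance sheet expands → +$440B.
Net: −392 − 139 − 224 + 440 = -$315 billion.

-$315 billion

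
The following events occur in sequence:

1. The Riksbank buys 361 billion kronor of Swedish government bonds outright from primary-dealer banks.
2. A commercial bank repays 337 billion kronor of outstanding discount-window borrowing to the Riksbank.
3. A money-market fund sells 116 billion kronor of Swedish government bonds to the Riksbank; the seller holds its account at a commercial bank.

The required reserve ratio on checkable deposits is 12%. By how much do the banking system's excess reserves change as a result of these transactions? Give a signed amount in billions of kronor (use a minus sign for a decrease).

OMO purchase (from banks) 361 billion kronor: reserves +361B, deposits 0.
Discount-window repayment 337 billion kronor: reserves −337B, deposits 0.
Asset purchase (from non-banks) 116 billion kronor: reserves +116B, deposits +116B.
Totals: Δreserves = +140B, Δdeposits = +116B.
Δrequired reserves = 12% × +116B = +13.92B.
Δexcess reserves = Δreserves − Δrequired = +140B − (+13.92B) = +126.08 billion.

+126.08 billion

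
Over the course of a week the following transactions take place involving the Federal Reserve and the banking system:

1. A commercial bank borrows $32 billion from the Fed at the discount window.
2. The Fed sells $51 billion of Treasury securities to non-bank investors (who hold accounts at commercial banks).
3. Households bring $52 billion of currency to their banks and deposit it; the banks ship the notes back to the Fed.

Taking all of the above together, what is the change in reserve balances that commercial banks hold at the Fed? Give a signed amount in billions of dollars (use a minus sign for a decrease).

+$33 billion

Discount-window loan $32 billion: the loan is credited to the bank's reserve account → +$32B.
Asset sale (to non-banks) $51 billion: the non-bank buyers' banks settle from reserves → −$51B.
Currency deposit $52 billion: returned notes are swapped for reserve credit → +$52B.
Net: 32 − 51 + 52 = +$33 billion.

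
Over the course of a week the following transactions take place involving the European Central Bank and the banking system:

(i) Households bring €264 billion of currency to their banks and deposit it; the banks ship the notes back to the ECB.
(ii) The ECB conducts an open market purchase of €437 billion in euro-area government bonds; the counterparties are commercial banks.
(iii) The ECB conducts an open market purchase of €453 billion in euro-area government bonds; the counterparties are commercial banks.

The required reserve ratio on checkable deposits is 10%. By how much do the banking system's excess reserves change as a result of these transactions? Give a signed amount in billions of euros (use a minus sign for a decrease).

Currency deposit €264 billion: reserves +€264B, deposits +€264B.
OMO purchase (from banks) €437 billion: reserves +€437B, deposits 0.
OMO purchase (from banks) €453 billion: reserves +€453B, deposits 0.
Totals: Δreserves = +€1154B, Δdeposits = +€264B.
Δrequired reserves = 10% × +€264B = +€26.4B.
Δexcess reserves = Δreserves − Δrequired = +€1154B − (+€26.4B) = +€1127.6 billion.

+€1127.6 billion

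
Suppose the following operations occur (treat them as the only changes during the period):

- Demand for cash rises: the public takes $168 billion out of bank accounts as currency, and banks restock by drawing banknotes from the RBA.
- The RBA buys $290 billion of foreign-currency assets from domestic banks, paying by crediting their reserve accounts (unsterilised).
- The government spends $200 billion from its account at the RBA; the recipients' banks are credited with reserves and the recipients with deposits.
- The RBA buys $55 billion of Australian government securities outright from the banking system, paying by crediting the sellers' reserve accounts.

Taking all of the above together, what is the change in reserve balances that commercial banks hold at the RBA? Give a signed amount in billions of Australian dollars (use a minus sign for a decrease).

RBA balance sheet:
  Assets:      Securities +$55B, Foreign assets +$290B
  Liabilities: Bank reserves +$377B, Currency in circulation +$168B, Government deposits −$200B
Commercial banking system:
  Assets:      Reserves at CB +$377B, Securities −$55B, Foreign assets −$290B
  Liabilities: Checkable deposits +$32B
So the change in reserve balances that commercial banks hold at the RBA is +$377 billion.

+$377 billion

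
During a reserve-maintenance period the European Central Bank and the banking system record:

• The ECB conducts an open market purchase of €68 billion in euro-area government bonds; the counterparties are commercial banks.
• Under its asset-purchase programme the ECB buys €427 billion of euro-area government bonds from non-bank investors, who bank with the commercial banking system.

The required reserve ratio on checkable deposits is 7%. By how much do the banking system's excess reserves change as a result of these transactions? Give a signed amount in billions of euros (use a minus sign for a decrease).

+€465.11 billion

OMO purchase (from banks) €68 billion: reserves +€68B, deposits 0.
Asset purchase (from non-banks) €427 billion: reserves +€427B, deposits +€427B.
Totals: Δreserves = +€495B, Δdeposits = +€427B.
Δrequired reserves = 7% × +€427B = +€29.89B.
Δexcess reserves = Δreserves − Δrequired = +€495B − (+€29.89B) = +€465.11 billion.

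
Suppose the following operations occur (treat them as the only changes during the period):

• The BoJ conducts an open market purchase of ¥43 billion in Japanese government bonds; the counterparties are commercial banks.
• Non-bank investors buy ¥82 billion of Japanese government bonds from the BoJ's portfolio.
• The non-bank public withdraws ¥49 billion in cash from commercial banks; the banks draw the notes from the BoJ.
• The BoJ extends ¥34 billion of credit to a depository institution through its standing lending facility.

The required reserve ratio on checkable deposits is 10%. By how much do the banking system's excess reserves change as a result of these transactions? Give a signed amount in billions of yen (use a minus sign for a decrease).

-¥40.9 billion

OMO purchase (from banks) ¥43 billion: reserves +¥43B, deposits 0.
Asset sale (to non-banks) ¥82 billion: reserves −¥82B, deposits −¥82B.
Currency withdrawal ¥49 billion: reserves −¥49B, deposits −¥49B.
Discount-window loan ¥34 billion: reserves +¥34B, deposits 0.
Totals: Δreserves = −¥54B, Δdeposits = −¥131B.
Δrequired reserves = 10% × −¥131B = −¥13.1B.
Δexcess reserves = Δreserves − Δrequired = −¥54B − (−¥13.1B) = -¥40.9 billion.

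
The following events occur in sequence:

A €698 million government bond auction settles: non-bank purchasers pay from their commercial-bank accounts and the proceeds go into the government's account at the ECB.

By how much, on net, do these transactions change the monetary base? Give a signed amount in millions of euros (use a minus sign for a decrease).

-€698 million

Government account inflow €698 million: reserves shift to a non-base liability → −€698M.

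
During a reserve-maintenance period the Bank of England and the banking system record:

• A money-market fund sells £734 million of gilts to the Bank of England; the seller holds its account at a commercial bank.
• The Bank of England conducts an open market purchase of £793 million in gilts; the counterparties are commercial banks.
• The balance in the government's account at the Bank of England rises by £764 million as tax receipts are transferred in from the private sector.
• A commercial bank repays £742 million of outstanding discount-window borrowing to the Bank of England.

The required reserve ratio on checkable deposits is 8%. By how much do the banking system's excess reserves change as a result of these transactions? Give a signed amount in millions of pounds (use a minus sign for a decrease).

Asset purchase (from non-banks) £734 million: reserves +£734M, deposits +£734M.
OMO purchase (from banks) £793 million: reserves +£793M, deposits 0.
Government account inflow £764 million: reserves −£764M, deposits −£764M.
Discount-window repayment £742 million: reserves −£742M, deposits 0.
Totals: Δreserves = +£21M, Δdeposits = −£30M.
Δrequired reserves = 8% × −£30M = −£2.4M.
Δexcess reserves = Δreserves − Δrequired = +£21M − (−£2.4M) = +£23.4 million.

+£23.4 million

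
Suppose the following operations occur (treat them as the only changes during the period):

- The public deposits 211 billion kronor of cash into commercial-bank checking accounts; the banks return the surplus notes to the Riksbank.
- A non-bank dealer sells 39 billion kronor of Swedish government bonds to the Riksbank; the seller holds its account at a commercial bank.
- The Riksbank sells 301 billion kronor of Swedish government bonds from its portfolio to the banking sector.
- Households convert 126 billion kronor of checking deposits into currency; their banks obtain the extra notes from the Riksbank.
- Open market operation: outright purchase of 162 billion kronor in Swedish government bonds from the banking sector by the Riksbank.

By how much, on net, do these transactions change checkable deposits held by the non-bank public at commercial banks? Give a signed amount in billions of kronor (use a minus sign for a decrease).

+124 billion

Currency deposit 211 billion kronor: non-bank counterparties' bank balances rise → +211B.
Asset purchase (from non-banks) 39 billion kronor: non-bank counterparties' bank balances rise → +39B.
OMO sale (to banks) 301 billion kronor: the counterparty is a bank, so public deposits are unchanged → 0.
Currency withdrawal 126 billion kronor: non-bank counterparties' bank balances fall → −126B.
OMO purchase (from banks) 162 billion kronor: the counterparty is a bank, so public deposits are unchanged → 0.
Net: 211 + 39 + 0 − 126 + 0 = +124 billion.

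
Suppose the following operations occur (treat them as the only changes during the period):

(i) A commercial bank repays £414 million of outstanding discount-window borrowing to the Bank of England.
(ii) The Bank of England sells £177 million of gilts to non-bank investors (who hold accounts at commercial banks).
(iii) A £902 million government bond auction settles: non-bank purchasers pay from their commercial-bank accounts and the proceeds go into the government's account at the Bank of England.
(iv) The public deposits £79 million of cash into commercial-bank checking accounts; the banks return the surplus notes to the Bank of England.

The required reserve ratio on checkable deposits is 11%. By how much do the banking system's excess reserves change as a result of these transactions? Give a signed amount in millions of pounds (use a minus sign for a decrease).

-£1304 million

Discount-window repayment £414 million: reserves −£414M, deposits 0.
Asset sale (to non-banks) £177 million: reserves −£177M, deposits −£177M.
Government account inflow £902 million: reserves −£902M, deposits −£902M.
Currency deposit £79 million: reserves +£79M, deposits +£79M.
Totals: Δreserves = −£1414M, Δdeposits = −£1000M.
Δrequired reserves = 11% × −£1000M = −£110M.
Δexcess reserves = Δreserves − Δrequired = −£1414M − (−£110M) = -£1304 million.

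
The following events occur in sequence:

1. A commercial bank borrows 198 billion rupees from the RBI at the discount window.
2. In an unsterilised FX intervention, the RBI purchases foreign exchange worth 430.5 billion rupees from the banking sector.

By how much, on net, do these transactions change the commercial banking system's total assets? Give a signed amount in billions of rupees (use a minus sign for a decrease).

+198 billion

RBI balance sheet:
  Assets:      Loans to banks +198B, Foreign assets +430.5B
  Liabilities: Bank reserves +628.5B
Commercial banking system:
  Assets:      Reserves at CB +628.5B, Foreign assets −430.5B
  Liabilities: Borrowings from CB +198B
Change in total bank assets = +198 billion.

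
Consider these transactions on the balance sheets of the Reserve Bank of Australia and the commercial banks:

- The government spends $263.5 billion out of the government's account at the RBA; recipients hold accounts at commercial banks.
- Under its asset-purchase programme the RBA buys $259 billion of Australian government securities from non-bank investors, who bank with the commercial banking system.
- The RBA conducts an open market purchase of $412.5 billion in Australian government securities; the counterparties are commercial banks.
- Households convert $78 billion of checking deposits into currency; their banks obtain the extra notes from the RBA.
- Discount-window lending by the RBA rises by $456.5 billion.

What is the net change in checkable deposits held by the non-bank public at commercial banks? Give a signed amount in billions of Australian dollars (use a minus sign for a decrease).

RBA balance sheet:
  Assets:      Securities +$671.5B, Loans to banks +$456.5B
  Liabilities: Bank reserves +$1313.5B, Currency in circulation +$78B, Government deposits −$263.5B
Commercial banking system:
  Assets:      Reserves at CB +$1313.5B, Securities −$412.5B
  Liabilities: Checkable deposits +$444.5B, Borrowings from CB +$456.5B
So the change in checkable deposits held by the non-bank public at commercial banks is +$444.5 billion.

+$444.5 billion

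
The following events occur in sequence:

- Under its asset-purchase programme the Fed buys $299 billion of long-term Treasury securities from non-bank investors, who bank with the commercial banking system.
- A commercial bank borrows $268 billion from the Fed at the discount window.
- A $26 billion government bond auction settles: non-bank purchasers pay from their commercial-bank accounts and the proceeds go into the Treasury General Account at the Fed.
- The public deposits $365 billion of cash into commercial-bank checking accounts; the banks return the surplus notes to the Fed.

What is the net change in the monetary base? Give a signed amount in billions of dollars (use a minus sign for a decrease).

Fed balance sheet:
  Assets:      Securities +$299B, Loans to banks +$268B
  Liabilities: Bank reserves +$906B, Currency in circulation −$365B, Government deposits +$26B
Monetary base = currency + reserves: −$365B + (+$906B) = +$541 billion.

+$541 billion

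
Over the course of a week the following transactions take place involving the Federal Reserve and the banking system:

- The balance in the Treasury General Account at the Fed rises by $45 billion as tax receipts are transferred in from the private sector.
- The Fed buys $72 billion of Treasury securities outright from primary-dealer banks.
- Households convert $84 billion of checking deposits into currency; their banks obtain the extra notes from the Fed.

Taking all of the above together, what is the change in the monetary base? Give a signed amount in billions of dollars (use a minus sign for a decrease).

+$27 billion

Fed balance sheet:
  Assets:      Securities +$72B
  Liabilities: Bank reserves −$57B, Currency in circulation +$84B, Government deposits +$45B
Monetary base = currency + reserves: +$84B + (−$57B) = +$27 billion.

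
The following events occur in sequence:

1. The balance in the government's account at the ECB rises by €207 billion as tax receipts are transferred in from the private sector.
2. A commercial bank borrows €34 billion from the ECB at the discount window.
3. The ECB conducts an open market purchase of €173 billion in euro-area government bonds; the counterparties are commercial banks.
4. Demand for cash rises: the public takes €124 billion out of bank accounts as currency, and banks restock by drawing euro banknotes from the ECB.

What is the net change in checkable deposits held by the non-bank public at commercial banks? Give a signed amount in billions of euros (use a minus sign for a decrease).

-€331 billion

ECB balance sheet:
  Assets:      Securities +€173B, Loans to banks +€34B
  Liabilities: Bank reserves −€124B, Currency in circulation +€124B, Government deposits +€207B
Commercial banking system:
  Assets:      Reserves at CB −€124B, Securities −€173B
  Liabilities: Checkable deposits −€331B, Borrowings from CB +€34B
So the change in checkable deposits held by the non-bank public at commercial banks is -€331 billion.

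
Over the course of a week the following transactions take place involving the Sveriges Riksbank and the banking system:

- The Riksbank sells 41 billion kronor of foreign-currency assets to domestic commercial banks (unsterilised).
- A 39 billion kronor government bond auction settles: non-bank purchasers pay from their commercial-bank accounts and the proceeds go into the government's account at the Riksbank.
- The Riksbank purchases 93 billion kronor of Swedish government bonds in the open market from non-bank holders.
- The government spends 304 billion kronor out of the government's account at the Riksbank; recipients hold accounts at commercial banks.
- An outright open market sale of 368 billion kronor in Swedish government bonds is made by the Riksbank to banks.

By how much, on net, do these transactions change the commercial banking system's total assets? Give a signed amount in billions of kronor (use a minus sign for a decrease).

+358 billion

Riksbank balance sheet:
  Assets:      Securities −275B, Foreign assets −41B
  Liabilities: Bank reserves −51B, Government deposits −265B
Commercial banking system:
  Assets:      Reserves at CB −51B, Securities +368B, Foreign assets +41B
  Liabilities: Checkable deposits +358B
Change in total bank assets = +358 billion.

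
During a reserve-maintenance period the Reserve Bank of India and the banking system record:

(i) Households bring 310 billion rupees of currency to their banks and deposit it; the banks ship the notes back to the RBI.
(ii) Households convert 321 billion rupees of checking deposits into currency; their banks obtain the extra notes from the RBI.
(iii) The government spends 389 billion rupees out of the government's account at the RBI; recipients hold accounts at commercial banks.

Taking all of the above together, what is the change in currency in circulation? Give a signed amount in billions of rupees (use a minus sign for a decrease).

Currency deposit 310 billion rupees: notes return to the central bank → −310B.
Currency withdrawal 321 billion rupees: notes leave the central bank → +321B.
Government spending 389 billion rupees: no currency enters or leaves circulation → 0.
Net: −310 + 321 + 0 = +11 billion.

+11 billion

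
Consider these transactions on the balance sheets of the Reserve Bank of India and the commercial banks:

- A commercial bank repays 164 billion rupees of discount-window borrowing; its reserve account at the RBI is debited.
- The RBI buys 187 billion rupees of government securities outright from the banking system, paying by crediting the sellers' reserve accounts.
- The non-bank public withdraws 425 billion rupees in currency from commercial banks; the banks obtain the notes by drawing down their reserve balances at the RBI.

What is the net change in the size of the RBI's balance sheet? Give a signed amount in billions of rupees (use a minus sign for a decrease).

+23 billion

RBI balance sheet:
  Assets:      Securities +187B, Loans to banks −164B
  Liabilities: Bank reserves −402B, Currency in circulation +425B
Change in total RBI assets = +23 billion.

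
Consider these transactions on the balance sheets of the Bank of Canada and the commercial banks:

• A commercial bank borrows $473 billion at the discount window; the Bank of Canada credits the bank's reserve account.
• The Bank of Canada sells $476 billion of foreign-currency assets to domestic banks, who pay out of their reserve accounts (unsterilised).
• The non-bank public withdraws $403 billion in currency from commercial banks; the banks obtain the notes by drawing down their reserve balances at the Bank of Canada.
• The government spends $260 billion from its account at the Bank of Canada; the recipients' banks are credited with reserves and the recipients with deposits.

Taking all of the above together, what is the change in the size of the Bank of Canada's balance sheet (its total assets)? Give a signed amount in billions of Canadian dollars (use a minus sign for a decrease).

-$3 billion

Discount-window loan $473 billion: a Bank of Canada asset is acquired → +$473B.
FX sale $476 billion: a Bank of Canada asset is shed → −$476B.
Currency withdrawal $403 billion: only the composition of liabilities changes → 0.
Government spending $260 billion: only the composition of liabilities changes → 0.
Net: 473 − 476 + 0 + 0 = -$3 billion.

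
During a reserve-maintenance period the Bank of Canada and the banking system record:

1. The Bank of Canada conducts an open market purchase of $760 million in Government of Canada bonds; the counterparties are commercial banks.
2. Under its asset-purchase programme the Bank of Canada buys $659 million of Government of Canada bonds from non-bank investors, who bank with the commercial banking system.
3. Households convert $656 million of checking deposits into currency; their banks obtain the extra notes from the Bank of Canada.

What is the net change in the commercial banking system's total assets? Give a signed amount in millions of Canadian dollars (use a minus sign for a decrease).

OMO purchase (from banks) $760 million: just an asset swap on bank balance sheets → 0.
Asset purchase (from non-banks) $659 million: bank balance sheets expand → +$659M.
Currency withdrawal $656 million: bank balance sheets shrink → −$656M.
Net: 0 + 659 − 656 = +$3 million.

+$3 million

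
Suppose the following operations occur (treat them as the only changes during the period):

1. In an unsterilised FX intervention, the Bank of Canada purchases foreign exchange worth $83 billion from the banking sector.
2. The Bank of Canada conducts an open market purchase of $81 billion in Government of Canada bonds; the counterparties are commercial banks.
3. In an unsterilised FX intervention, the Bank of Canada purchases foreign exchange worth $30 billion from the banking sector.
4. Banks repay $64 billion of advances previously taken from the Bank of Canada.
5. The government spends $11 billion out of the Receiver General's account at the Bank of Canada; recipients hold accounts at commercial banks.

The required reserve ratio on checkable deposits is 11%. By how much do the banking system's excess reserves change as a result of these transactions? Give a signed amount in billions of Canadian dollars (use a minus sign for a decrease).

FX purchase $83 billion: reserves +$83B, deposits 0.
OMO purchase (from banks) $81 billion: reserves +$81B, deposits 0.
FX purchase $30 billion: reserves +$30B, deposits 0.
Discount-window repayment $64 billion: reserves −$64B, deposits 0.
Government spending $11 billion: reserves +$11B, deposits +$11B.
Totals: Δreserves = +$141B, Δdeposits = +$11B.
Δrequired reserves = 11% × +$11B = +$1.21B.
Δexcess reserves = Δreserves − Δrequired = +$141B − (+$1.21B) = +$139.79 billion.

+$139.79 billion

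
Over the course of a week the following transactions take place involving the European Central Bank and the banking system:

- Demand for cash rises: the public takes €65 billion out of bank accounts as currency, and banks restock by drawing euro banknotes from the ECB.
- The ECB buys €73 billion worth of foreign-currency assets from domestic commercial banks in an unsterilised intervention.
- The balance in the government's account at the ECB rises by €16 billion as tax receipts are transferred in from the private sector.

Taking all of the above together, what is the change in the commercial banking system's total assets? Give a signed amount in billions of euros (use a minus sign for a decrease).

-€81 billion

ECB balance sheet:
  Assets:      Foreign assets +€73B
  Liabilities: Bank reserves −€8B, Currency in circulation +€65B, Government deposits +€16B
Commercial banking system:
  Assets:      Reserves at CB −€8B, Foreign assets −€73B
  Liabilities: Checkable deposits −€81B
Change in total bank assets = -€81 billion.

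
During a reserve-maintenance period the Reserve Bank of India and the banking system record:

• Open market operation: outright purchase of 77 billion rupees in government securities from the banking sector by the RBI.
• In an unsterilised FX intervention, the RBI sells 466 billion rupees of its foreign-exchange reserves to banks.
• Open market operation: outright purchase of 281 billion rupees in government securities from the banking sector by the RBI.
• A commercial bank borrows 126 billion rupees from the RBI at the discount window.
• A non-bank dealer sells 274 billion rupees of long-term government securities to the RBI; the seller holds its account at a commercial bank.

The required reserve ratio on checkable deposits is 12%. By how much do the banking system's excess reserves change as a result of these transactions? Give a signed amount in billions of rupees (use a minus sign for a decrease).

+259.12 billion

OMO purchase (from banks) 77 billion rupees: reserves +77B, deposits 0.
FX sale 466 billion rupees: reserves −466B, deposits 0.
OMO purchase (from banks) 281 billion rupees: reserves +281B, deposits 0.
Discount-window loan 126 billion rupees: reserves +126B, deposits 0.
Asset purchase (from non-banks) 274 billion rupees: reserves +274B, deposits +274B.
Totals: Δreserves = +292B, Δdeposits = +274B.
Δrequired reserves = 12% × +274B = +32.88B.
Δexcess reserves = Δreserves − Δrequired = +292B − (+32.88B) = +259.12 billion.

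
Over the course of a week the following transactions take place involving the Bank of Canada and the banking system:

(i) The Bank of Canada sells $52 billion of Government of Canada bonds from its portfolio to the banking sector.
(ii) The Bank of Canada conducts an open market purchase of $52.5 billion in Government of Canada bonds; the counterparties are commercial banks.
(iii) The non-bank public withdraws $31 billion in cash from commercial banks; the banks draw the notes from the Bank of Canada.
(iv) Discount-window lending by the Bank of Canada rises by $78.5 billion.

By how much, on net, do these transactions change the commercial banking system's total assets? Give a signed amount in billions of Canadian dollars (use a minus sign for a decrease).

Bank of Canada balance sheet:
  Assets:      Securities +$0.5B, Loans to banks +$78.5B
  Liabilities: Bank reserves +$48B, Currency in circulation +$31B
Commercial banking system:
  Assets:      Reserves at CB +$48B, Securities −$0.5B
  Liabilities: Checkable deposits −$31B, Borrowings from CB +$78.5B
Change in total bank assets = +$47.5 billion.

+$47.5 billion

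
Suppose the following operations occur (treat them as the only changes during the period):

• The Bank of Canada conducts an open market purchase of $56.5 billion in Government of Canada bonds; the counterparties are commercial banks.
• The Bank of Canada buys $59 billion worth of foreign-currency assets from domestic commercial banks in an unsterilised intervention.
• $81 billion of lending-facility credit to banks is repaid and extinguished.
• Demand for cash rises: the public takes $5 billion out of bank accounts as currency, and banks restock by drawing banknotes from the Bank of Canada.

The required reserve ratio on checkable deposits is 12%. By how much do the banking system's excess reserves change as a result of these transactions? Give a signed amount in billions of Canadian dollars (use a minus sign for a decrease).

+$30.1 billion

OMO purchase (from banks) $56.5 billion: reserves +$56.5B, deposits 0.
FX purchase $59 billion: reserves +$59B, deposits 0.
Discount-window repayment $81 billion: reserves −$81B, deposits 0.
Currency withdrawal $5 billion: reserves −$5B, deposits −$5B.
Totals: Δreserves = +$29.5B, Δdeposits = −$5B.
Δrequired reserves = 12% × −$5B = −$0.6B.
Δexcess reserves = Δreserves − Δrequired = +$29.5B − (−$0.6B) = +$30.1 billion.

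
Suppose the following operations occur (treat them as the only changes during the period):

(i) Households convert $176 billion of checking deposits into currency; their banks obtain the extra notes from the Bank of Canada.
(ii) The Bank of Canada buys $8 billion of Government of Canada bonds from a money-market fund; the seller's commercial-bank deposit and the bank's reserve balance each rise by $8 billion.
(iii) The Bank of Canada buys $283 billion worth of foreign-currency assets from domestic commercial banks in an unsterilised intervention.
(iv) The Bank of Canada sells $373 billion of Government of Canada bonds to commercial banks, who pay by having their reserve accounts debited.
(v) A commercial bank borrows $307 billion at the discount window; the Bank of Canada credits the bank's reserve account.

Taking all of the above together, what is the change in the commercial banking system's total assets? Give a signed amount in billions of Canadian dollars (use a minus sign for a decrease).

+$139 billion

Currency withdrawal $176 billion: bank balance sheets shrink → −$176B.
Asset purchase (from non-banks) $8 billion: bank balance sheets expand → +$8B.
FX purchase $283 billion: just an asset swap on bank balance sheets → 0.
OMO sale (to banks) $373 billion: just an asset swap on bank balance sheets → 0.
Discount-window loan $307 billion: bank balance sheets expand → +$307B.
Net: −176 + 8 + 0 + 0 + 307 = +$139 billion.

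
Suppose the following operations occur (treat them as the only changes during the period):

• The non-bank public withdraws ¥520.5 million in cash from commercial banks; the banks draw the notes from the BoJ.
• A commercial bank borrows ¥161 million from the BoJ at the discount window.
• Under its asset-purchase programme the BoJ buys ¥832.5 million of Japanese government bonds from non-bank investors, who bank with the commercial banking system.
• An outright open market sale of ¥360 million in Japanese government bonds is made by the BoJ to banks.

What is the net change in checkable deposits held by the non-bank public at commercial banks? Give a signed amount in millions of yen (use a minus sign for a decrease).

Currency withdrawal ¥520.5 million: non-bank counterparties' bank balances fall → −¥520.5M.
Discount-window loan ¥161 million: the counterparty is a bank, so public deposits are unchanged → 0.
Asset purchase (from non-banks) ¥832.5 million: non-bank counterparties' bank balances rise → +¥832.5M.
OMO sale (to banks) ¥360 million: the counterparty is a bank, so public deposits are unchanged → 0.
Net: −520.5 + 0 + 832.5 + 0 = +¥312 million.

+¥312 million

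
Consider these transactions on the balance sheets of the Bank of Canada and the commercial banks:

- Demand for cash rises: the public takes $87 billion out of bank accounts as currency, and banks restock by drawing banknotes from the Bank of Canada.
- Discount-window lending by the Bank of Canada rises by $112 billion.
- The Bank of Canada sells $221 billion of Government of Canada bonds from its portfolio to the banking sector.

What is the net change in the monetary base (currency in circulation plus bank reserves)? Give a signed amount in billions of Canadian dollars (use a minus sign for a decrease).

Currency withdrawal $87 billion: just a shift between currency and reserves — both are base money → 0.
Discount-window loan $112 billion: Bank of Canada balance sheet expands → +$112B.
OMO sale (to banks) $221 billion: Bank of Canada balance sheet contracts → −$221B.
Net: 0 + 112 − 221 = -$109 billion.

-$109 billion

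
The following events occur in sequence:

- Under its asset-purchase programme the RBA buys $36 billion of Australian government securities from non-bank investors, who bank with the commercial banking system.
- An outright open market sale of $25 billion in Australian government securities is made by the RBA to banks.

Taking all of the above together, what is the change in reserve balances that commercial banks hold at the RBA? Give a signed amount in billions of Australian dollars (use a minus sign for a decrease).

+$11 billion

Asset purchase (from non-banks) $36 billion: the RBA pays by crediting reserve accounts → +$36B.
OMO sale (to banks) $25 billion: the buying banks pay out of their reserve balances → −$25B.
Net: 36 − 25 = +$11 billion.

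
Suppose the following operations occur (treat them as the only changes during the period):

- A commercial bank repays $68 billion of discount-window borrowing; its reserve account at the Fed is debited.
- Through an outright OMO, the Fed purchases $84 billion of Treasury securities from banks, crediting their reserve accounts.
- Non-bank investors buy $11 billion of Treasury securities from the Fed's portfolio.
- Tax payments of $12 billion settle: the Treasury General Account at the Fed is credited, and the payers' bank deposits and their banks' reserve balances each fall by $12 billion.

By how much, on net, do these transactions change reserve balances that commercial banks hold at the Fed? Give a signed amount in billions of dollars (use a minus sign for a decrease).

-$7 billion

Discount-window repayment $68 billion: repayment is debited from reserves → −$68B.
OMO purchase (from banks) $84 billion: the Fed pays by crediting reserve accounts → +$84B.
Asset sale (to non-banks) $11 billion: the non-bank buyers' banks settle from reserves → −$11B.
Government account inflow $12 billion: funds move from bank reserves into the government account → −$12B.
Net: −68 + 84 − 11 − 12 = -$7 billion.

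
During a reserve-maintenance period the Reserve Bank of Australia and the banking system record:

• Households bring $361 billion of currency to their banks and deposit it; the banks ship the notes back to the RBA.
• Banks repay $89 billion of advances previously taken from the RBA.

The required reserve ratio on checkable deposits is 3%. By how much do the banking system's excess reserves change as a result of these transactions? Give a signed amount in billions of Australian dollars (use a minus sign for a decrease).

+$261.17 billion

Currency deposit $361 billion: reserves +$361B, deposits +$361B.
Discount-window repayment $89 billion: reserves −$89B, deposits 0.
Totals: Δreserves = +$272B, Δdeposits = +$361B.
Δrequired reserves = 3% × +$361B = +$10.83B.
Δexcess reserves = Δreserves − Δrequired = +$272B − (+$10.83B) = +$261.17 billion.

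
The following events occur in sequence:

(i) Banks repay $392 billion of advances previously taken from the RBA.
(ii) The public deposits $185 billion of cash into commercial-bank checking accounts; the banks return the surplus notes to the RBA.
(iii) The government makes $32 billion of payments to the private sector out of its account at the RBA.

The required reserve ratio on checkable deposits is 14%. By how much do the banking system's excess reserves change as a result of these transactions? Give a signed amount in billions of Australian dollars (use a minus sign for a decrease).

Discount-window repayment $392 billion: reserves −$392B, deposits 0.
Currency deposit $185 billion: reserves +$185B, deposits +$185B.
Government spending $32 billion: reserves +$32B, deposits +$32B.
Totals: Δreserves = −$175B, Δdeposits = +$217B.
Δrequired reserves = 14% × +$217B = +$30.38B.
Δexcess reserves = Δreserves − Δrequired = −$175B − (+$30.38B) = -$205.38 billion.

-$205.38 billion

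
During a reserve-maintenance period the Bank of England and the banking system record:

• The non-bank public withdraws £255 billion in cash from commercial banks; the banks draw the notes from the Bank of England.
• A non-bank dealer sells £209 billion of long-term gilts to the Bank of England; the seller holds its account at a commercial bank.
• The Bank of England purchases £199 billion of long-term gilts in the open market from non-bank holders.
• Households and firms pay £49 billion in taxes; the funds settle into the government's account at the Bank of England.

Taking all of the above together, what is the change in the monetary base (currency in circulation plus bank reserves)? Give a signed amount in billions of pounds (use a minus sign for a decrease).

+£359 billion

Bank of England balance sheet:
  Assets:      Securities +£408B
  Liabilities: Bank reserves +£104B, Currency in circulation +£255B, Government deposits +£49B
Monetary base = currency + reserves: +£255B + (+£104B) = +£359 billion.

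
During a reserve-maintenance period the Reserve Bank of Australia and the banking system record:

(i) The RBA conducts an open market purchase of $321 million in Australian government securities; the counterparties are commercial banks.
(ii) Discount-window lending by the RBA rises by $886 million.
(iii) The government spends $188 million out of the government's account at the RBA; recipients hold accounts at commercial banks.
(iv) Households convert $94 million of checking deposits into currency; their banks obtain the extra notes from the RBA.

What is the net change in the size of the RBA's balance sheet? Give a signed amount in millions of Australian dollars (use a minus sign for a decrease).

OMO purchase (from banks) $321 million: an RBA asset is acquired → +$321M.
Discount-window loan $886 million: an RBA asset is acquired → +$886M.
Government spending $188 million: only the composition of liabilities changes → 0.
Currency withdrawal $94 million: only the composition of liabilities changes → 0.
Net: 321 + 886 + 0 + 0 = +$1207 million.

+$1207 million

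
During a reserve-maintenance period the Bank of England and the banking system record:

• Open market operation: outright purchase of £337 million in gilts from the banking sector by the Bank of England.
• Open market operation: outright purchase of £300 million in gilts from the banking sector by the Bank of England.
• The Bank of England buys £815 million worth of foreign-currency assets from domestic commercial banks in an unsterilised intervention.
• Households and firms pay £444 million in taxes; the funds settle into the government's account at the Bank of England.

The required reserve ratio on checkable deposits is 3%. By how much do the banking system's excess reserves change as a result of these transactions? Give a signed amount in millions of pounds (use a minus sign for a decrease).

+£1021.32 million

OMO purchase (from banks) £337 million: reserves +£337M, deposits 0.
OMO purchase (from banks) £300 million: reserves +£300M, deposits 0.
FX purchase £815 million: reserves +£815M, deposits 0.
Government account inflow £444 million: reserves −£444M, deposits −£444M.
Totals: Δreserves = +£1008M, Δdeposits = −£444M.
Δrequired reserves = 3% × −£444M = −£13.32M.
Δexcess reserves = Δreserves − Δrequired = +£1008M − (−£13.32M) = +£1021.32 million.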